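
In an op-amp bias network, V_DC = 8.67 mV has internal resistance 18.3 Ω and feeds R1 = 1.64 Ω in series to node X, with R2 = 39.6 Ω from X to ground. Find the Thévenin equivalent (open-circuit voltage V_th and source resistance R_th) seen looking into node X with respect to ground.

V_th ≈ 5.77 mV, R_th ≈ 13.3 Ω

R1' = 18.3 + 1.64 = 19.94 Ω (source resistance + R1).
V_th is the unloaded tap voltage: V_DC · R2/(R1'+R2) = 8.67 × 0.6651 = 5.766 mV.
With V_DC suppressed (replaced by a short), R_th = R1' ‖ R2 = (19.94 × 39.6)/(19.94 + 39.6) = 13.26 Ω.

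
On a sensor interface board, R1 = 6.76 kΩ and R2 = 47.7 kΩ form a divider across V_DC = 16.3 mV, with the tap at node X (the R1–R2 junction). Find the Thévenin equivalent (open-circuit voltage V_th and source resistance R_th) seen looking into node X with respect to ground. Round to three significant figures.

V_th ≈ 14.3 mV, R_th ≈ 5.92 kΩ

Open-circuit (no load on X): V_th = V_DC · R2/(R1 + R2) = 16.3 × 47.7/(6.760 + 47.7) = 14.28 mV.
Zeroing V_DC shorts the top of R1 to ground, so R_th = R1 ‖ R2 = 5.921 kΩ.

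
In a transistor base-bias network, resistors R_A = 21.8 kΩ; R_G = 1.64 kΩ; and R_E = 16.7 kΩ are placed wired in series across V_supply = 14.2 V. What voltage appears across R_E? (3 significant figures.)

V ≈ 5.91 V

Total series resistance ΣR = 21.8 + 1.64 + 16.7 = 40.14 kΩ.
By the voltage-divider rule, V = 14.2 × 16.70/40.14 = 5.908 V.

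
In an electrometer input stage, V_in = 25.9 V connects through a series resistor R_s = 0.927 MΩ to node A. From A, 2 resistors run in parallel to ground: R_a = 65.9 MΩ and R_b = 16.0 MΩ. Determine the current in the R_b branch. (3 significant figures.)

Parallel bank: R_p = 1/(1/65.9 + 1/16.0) = 12.87 MΩ.
V_A = 25.9 × 12.87/13.80 = 24.16 V.
Branch current I = V_A/R_b = 24.16/16.0 = 1.510 µA.
(Check via current divider: I_total = 1.877 µA; share G_k/ΣG = 0.8046 → same result.)

I ≈ 1.51 µA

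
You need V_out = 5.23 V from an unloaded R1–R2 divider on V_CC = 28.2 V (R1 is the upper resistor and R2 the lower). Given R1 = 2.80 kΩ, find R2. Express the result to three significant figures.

R2 ≈ 0.638 kΩ

V_out/V_CC = R2/(R1+R2) = 0.1855.
So R2 = R1 · V_out/(V_CC − V_out) = 2.80 × 5.23/(28.2 − 5.23) = 2.80 × 0.2277 = 0.6375 kΩ.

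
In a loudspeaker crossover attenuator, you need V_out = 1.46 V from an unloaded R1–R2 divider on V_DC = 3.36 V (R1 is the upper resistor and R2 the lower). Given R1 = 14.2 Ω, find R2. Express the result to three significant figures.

The divider ratio is R2/(R1+R2) = 1.46/3.36 = 0.4345.
So R2 = R1 · V_out/(V_DC − V_out) = 14.2 × 1.46/(3.36 − 1.46) = 14.2 × 0.7684 = 10.91 Ω.

R2 ≈ 10.9 Ω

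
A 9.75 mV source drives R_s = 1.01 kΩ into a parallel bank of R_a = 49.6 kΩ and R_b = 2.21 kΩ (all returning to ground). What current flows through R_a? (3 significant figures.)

Parallel bank: R_p = 1/(1/49.6 + 1/2.21) = 2.116 kΩ.
V_A by voltage divider: V_A = 9.75 × 2.116/(1.01 + 2.116) = 6.600 mV.
I(R_a) = V_A / R_a = 6.600/49.6 = 0.1331 µA.

I ≈ 0.133 µA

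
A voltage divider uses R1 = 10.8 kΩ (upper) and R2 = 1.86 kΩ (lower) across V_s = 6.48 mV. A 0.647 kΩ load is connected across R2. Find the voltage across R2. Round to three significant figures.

The load sits in parallel with R2, giving an effective lower resistance R2' = R2·R_L/(R2+R_L) = 0.4800 kΩ.
Now apply the divider: V_out = 6.48 × 0.04256 = 0.2758 mV.
(Unloaded it would be 0.952 mV; the load pulls it down.)

V_out ≈ 0.276 mV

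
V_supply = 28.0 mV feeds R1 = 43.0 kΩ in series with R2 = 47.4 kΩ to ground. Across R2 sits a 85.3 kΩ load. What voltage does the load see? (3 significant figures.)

First combine the lower leg with the load: R2 ‖ R_L = 30.47 kΩ.
Voltage divider with the loaded lower leg: V_out = 28.0 × 30.47/(43.0 + 30.47) = 28.0 × 0.4147 = 11.61 mV.
(Unloaded it would be 14.7 mV; the load pulls it down.)

V_out ≈ 11.6 mV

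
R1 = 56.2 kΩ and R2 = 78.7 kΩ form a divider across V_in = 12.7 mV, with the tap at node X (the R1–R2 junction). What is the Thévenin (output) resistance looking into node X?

R_th ≈ 32.8 kΩ

Looking into X with the source shorted: R_th = R1·R2/(R1+R2) = 56.20 × 78.7/134.9 = 32.79 kΩ.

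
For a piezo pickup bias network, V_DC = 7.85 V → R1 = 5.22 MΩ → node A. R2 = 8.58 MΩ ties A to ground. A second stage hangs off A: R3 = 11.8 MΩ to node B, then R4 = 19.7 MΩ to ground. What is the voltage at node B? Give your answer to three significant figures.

Node A sees R2 in parallel with the series input of stage 2, R3 + R4 = 31.50 MΩ.
Effective lower resistance at A: R2 ‖ 31.50 = 6.743 MΩ.
First divider: V_A = V_DC · 6.743/(5.22 + 6.743) = 4.425 V.
Stage 2 is unloaded, so V_B = V_A · R4/(R3+R4) = 4.425 × 19.7/31.50 = 2.767 V.

V_B ≈ 2.77 V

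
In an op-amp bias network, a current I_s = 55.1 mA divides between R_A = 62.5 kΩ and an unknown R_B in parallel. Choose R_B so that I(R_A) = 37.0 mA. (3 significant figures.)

R_B ≈ 128 kΩ

In a two-way split, I_A/I_s = R_B/(R_A + R_B).
37.0/55.1 = R_B/(R_A + R_B) → R_B = R_A · (0.6715)/(1 − 0.6715) = 62.5 × 2.044 = 127.8 kΩ.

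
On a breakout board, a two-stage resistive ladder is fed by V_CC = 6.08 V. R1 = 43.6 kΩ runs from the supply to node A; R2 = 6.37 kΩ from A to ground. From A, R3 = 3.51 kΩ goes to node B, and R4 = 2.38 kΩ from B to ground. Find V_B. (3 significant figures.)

The second stage (R3 + R4 = 5.890 kΩ) loads node A in parallel with R2.
Effective lower resistance at A: R2 ‖ 5.890 = 3.060 kΩ.
So V_A = 6.08 × 0.06559 = 0.3988 V.
Stage 2 is unloaded, so V_B = V_A · R4/(R3+R4) = 0.3988 × 2.38/5.890 = 0.1611 V.

V_B ≈ 0.161 V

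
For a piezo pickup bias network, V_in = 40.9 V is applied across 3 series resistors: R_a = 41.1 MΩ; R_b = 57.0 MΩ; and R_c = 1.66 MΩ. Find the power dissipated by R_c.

The common current is I = 40.9/99.76 = 0.4100 µA.
P = I²R = 0.1681 × 1.66 = 0.2790 µW.

P ≈ 0.279 µW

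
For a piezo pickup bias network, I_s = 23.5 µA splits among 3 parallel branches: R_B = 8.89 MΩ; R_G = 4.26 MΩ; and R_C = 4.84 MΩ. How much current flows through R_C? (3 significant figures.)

I ≈ 8.77 µA

Conductances: ΣG = 1/8.89 + 1/4.26 + 1/4.84 = 0.5538 (1/MΩ).
By the current-divider rule, I = I_s · G_k/ΣG = 23.5 × 0.3731 = 8.767 µA.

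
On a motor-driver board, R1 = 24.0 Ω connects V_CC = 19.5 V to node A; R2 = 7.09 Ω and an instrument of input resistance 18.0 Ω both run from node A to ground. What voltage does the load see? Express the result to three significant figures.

V_out ≈ 3.41 V

R2 ‖ R_L = (7.09 × 18.0)/(7.09 + 18.0) = 5.086 Ω.
Now apply the divider: V_out = 19.5 × 0.1749 = 3.410 V.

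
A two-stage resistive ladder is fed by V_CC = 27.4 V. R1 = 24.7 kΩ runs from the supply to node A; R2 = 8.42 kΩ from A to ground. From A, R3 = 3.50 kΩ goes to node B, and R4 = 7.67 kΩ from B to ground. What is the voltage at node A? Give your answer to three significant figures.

V_A ≈ 4.46 V

Looking into the second stage from A: R3 + R4 = 11.17 kΩ appears in parallel with R2.
R2 ‖ (R3+R4) = 4.801 kΩ.
So V_A = 27.4 × 0.1627 = 4.459 V.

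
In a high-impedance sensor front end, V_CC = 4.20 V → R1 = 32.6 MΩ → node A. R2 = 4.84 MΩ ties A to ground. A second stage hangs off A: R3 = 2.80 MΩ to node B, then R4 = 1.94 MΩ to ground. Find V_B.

Node A sees R2 in parallel with the series input of stage 2, R3 + R4 = 4.740 MΩ.
R2 ‖ (R3+R4) = 2.395 MΩ.
So V_A = 4.20 × 0.06843 = 0.2874 V.
V_B = V_A × 0.4093 = 0.1176 V.

V_B ≈ 0.118 V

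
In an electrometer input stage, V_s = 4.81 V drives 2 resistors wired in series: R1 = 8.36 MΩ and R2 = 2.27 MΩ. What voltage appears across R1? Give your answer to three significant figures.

V ≈ 3.78 V

Series total: ΣR = 8.36 + 2.27 = 10.63 MΩ.
Voltage divider: V = V_s · (8.360 / 10.63) = 4.81 × 0.7865 = 3.783 V.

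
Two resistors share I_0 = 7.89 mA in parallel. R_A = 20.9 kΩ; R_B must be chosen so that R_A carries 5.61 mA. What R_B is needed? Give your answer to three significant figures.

R_B ≈ 51.4 kΩ

Two-branch current divider: I_A = I_0 · R_B/(R_A + R_B).
With f = 0.7110, R_B = R_A · f/(1−f) = 20.9 × 2.461 = 51.43 kΩ.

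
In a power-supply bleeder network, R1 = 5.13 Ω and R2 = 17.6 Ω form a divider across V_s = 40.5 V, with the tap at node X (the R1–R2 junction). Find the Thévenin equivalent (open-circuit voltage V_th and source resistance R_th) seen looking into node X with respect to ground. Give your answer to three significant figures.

Open-circuit (no load on X): V_th = V_s · R2/(R1 + R2) = 40.5 × 17.6/(5.130 + 17.6) = 31.36 V.
With V_s suppressed (replaced by a short), R_th = R1 ‖ R2 = (5.130 × 17.6)/(5.130 + 17.6) = 3.972 Ω.

V_th ≈ 31.4 V, R_th ≈ 3.97 Ω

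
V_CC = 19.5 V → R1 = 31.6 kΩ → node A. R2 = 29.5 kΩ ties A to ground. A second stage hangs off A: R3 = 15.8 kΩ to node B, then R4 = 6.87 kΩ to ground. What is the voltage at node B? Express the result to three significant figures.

V_B ≈ 1.71 V

The second stage (R3 + R4 = 22.67 kΩ) loads node A in parallel with R2.
Effective lower resistance at A: R2 ‖ 22.67 = 12.82 kΩ.
First divider: V_A = V_CC · 12.82/(31.6 + 12.82) = 5.628 V.
Then the unloaded second divider: V_B = V_A × R4/(R3+R4) = 5.628 × 0.3030 = 1.705 V.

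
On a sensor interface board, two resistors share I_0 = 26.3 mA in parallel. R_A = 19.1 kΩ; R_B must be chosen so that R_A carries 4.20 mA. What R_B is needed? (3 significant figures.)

Two-branch current divider: I_A = I_0 · R_B/(R_A + R_B).
4.20/26.3 = R_B/(R_A + R_B) → R_B = R_A · (0.1597)/(1 − 0.1597) = 19.1 × 0.1900 = 3.630 kΩ.

R_B ≈ 3.63 kΩ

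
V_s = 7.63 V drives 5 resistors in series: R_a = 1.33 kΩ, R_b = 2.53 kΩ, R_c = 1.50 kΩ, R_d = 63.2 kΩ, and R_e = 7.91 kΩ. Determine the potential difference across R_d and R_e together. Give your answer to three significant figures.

V ≈ 7.10 V

ΣR = 1.33 + 2.53 + 1.50 + 63.2 + 7.91 = 76.47 kΩ.
R_{R_d..R_e} = 63.2 + 7.91 = 71.11 kΩ.
Voltage divider: V = V_s · (71.11 / 76.47) = 7.63 × 0.9299 = 7.095 V.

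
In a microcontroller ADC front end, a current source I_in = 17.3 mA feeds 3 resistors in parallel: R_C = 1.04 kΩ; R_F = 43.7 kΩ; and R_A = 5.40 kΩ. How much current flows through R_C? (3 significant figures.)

I ≈ 14.2 mA

Conductances: ΣG = 1/1.04 + 1/43.7 + 1/5.40 = 1.170 (1/kΩ).
Current divider: I(R_C) = I_in · G_k/ΣG = 17.3 × (0.9615/1.170) = 17.3 × 0.8221 = 14.22 mA.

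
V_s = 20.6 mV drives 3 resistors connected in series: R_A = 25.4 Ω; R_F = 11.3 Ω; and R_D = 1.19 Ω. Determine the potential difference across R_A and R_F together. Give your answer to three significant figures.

V ≈ 20.0 mV

Series total: ΣR = 25.4 + 11.3 + 1.19 = 37.89 Ω.
R_{R_A..R_F} = 25.4 + 11.3 = 36.70 Ω.
Voltage divider: V = V_s · (36.70 / 37.89) = 20.6 × 0.9686 = 19.95 mV.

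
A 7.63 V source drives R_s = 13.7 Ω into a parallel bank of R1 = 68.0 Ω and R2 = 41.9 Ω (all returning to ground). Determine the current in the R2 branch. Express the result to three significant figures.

Equivalent of the parallel group: R_p = 25.93 Ω.
V_A by voltage divider: V_A = 7.63 × 25.93/(13.7 + 25.93) = 4.992 V.
Branch current I = V_A/R2 = 4.992/41.9 = 0.1191 A.
(Equivalently: I_total = 0.1926 A, then current-divider fraction G_k/ΣG = 0.6187.)

I ≈ 0.119 A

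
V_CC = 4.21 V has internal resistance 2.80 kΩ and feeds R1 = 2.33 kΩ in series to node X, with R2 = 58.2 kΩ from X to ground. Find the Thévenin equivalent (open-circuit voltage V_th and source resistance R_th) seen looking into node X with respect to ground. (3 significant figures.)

R1' = 2.80 + 2.33 = 5.130 kΩ (source resistance + R1).
With X open, the divider is unloaded: V_th = 4.21 × 58.2/63.33 = 3.869 V.
With V_CC suppressed (replaced by a short), R_th = R1' ‖ R2 = (5.130 × 58.2)/(5.130 + 58.2) = 4.714 kΩ.

V_th ≈ 3.87 V, R_th ≈ 4.71 kΩ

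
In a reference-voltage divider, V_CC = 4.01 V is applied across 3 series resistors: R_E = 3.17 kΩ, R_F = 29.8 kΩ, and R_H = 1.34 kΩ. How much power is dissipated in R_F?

P ≈ 0.407 mW

ΣR = 34.31 kΩ → I = 4.01/34.31 = 0.1169 mA.
P(R_F) = I²·R_F = (0.1169)² × 29.8 = 0.4071 mW.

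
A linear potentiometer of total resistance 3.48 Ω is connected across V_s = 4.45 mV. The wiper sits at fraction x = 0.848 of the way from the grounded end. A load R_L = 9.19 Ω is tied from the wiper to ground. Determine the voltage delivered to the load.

V_out ≈ 3.60 mV

Split the track: R_lower = x·R_p = 2.951 Ω, R_upper = (1−x)·R_p = 0.5290 Ω.
R_L loads the lower segment: effective lower R = 2.234 Ω.
V_out = 4.45 × 2.234/(0.5290 + 2.234) = 3.598 mV.
(Unloaded: V_out = x·V_s = 3.77 mV.)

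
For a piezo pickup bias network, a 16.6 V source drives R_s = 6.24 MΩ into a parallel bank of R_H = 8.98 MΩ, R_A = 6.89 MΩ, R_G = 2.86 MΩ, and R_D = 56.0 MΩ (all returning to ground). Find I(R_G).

I ≈ 1.19 µA

Parallel bank: R_p = 1/(1/8.98 + 1/6.89 + 1/2.86 + 1/56.0) = 1.603 MΩ.
Node voltage V_A = V_s · R_p/(R_s + R_p) = 16.6 × 0.2043 = 3.392 V.
Branch current I = V_A/R_G = 3.392/2.86 = 1.186 µA.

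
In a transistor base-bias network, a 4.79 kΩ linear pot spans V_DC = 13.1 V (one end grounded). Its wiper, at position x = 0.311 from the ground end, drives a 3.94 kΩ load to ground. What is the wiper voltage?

V_out ≈ 3.23 V

Lower segment x·R_p = 1.490 kΩ; upper segment (1−x)·R_p = 3.300 kΩ.
Lower segment in parallel with the load: 1.490 ‖ 3.94 = 1.081 kΩ.
Then V_out = V_DC · 1.081/(3.300 + 1.081) = 3.232 V.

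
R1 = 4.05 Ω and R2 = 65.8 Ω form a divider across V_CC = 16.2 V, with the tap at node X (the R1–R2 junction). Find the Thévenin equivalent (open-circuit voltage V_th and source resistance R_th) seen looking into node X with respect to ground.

V_th is the unloaded tap voltage: V_CC · R2/(R1+R2) = 16.2 × 0.9420 = 15.26 V.
Zeroing V_CC shorts the top of R1 to ground, so R_th = R1 ‖ R2 = 3.815 Ω.

V_th ≈ 15.3 V, R_th ≈ 3.82 Ω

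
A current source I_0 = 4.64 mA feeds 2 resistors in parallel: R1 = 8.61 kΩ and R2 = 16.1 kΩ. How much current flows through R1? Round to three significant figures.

I ≈ 3.02 mA

For two parallel branches, I_k = I_0 · (other R)/(sum of R).
So I = 4.64 × 16.1/24.71 = 3.023 mA.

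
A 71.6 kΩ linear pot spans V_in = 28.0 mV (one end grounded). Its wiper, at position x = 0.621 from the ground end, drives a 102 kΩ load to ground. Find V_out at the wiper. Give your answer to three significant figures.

Split the track: R_lower = x·R_p = 44.46 kΩ, R_upper = (1−x)·R_p = 27.14 kΩ.
R_L loads the lower segment: effective lower R = 30.97 kΩ.
V_out = 28.0 × 30.97/(27.14 + 30.97) = 14.92 mV.
(Unloaded: V_out = x·V_in = 17.4 mV.)

V_out ≈ 14.9 mV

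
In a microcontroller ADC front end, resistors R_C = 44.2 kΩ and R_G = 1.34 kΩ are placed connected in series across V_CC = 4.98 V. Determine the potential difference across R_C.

V ≈ 4.83 V

ΣR = 44.2 + 1.34 = 45.54 kΩ.
Voltage divider: V = V_CC · (44.20 / 45.54) = 4.98 × 0.9706 = 4.833 V.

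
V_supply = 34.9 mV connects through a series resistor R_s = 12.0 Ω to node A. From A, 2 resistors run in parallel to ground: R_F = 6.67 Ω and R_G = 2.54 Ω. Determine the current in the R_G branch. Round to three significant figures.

Combine the parallel branches: R_p = (1/6.67 + 1/2.54)⁻¹ = 1.840 Ω.
Node voltage V_A = V_supply · R_p/(R_s + R_p) = 34.9 × 0.1329 = 4.639 mV.
I(R_G) = V_A / R_G = 4.639/2.54 = 1.826 mA.

I ≈ 1.83 mA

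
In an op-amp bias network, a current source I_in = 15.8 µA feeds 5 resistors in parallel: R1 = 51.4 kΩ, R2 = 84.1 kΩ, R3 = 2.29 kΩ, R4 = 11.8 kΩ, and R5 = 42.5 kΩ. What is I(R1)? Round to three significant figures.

ΣG = 1/51.4 + 1/84.1 + 1/2.29 + 1/11.8 + 1/42.5 = 0.5763.
R1 takes the fraction G_k/ΣG = 0.01946/0.5763 = 0.03376, so I = 15.8 × 0.03376 = 0.5334 µA.

I ≈ 0.533 µA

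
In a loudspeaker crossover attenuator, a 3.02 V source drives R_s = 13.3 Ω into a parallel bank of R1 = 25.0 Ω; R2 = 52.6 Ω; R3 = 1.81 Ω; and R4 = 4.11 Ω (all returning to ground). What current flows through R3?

Equivalent of the parallel group: R_p = 1.170 Ω.
Node voltage V_A = V_in · R_p/(R_s + R_p) = 3.02 × 0.08085 = 0.2442 V.
Branch current I = V_A/R3 = 0.2442/1.81 = 0.1349 A.
(Check via current divider: I_total = 0.2087 A; share G_k/ΣG = 0.6463 → same result.)

I ≈ 0.135 A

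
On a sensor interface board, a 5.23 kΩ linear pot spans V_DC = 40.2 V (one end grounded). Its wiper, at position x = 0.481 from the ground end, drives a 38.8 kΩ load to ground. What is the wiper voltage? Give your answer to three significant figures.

V_out ≈ 18.7 V

The pot divides into 2.714 kΩ above the wiper and 2.516 kΩ below.
Lower segment in parallel with the load: 2.516 ‖ 38.8 = 2.362 kΩ.
Loaded-divider output: V_out = 40.2 × 0.4653 = 18.71 V.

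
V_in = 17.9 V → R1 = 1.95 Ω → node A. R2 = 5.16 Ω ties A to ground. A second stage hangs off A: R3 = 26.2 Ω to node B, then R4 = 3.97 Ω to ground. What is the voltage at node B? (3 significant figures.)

The second stage (R3 + R4 = 30.17 Ω) loads node A in parallel with R2.
R2 ‖ (R3+R4) = 4.406 Ω.
So V_A = 17.9 × 0.6932 = 12.41 V.
V_B = V_A × 0.1316 = 1.633 V.

V_B ≈ 1.63 V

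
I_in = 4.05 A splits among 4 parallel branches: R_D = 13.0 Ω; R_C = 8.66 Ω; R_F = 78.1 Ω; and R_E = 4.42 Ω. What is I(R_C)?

Total conductance ΣG = 1/13.0 + 1/8.66 + 1/78.1 + 1/4.42 = 0.4314 (units of 1/Ω).
R_C takes the fraction G_k/ΣG = 0.1155/0.4314 = 0.2676, so I = 4.05 × 0.2676 = 1.084 A.

I ≈ 1.08 A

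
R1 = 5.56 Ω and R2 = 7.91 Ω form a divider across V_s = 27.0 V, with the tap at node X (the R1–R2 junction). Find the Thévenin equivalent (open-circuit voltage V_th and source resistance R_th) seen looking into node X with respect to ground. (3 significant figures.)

V_th is the unloaded tap voltage: V_s · R2/(R1+R2) = 27.0 × 0.5872 = 15.86 V.
With V_s suppressed (replaced by a short), R_th = R1 ‖ R2 = (5.560 × 7.91)/(5.560 + 7.91) = 3.265 Ω.

V_th ≈ 15.9 V, R_th ≈ 3.27 Ω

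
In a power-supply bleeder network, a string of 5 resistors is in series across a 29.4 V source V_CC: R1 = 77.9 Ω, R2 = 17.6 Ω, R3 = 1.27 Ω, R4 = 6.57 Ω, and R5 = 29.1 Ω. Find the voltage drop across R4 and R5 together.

V ≈ 7.92 V

ΣR = 77.9 + 17.6 + 1.27 + 6.57 + 29.1 = 132.4 Ω.
R_{R4..R5} = 6.57 + 29.1 = 35.67 Ω.
By the voltage-divider rule, V = 29.4 × 35.67/132.4 = 7.918 V.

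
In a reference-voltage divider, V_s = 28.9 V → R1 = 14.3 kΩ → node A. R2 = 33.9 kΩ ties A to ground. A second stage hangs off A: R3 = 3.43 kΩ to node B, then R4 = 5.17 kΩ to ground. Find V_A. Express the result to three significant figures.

V_A ≈ 9.37 V

Node A sees R2 in parallel with the series input of stage 2, R3 + R4 = 8.600 kΩ.
Effective lower resistance at A: R2 ‖ 8.600 = 6.860 kΩ.
First divider: V_A = V_s · 6.860/(14.3 + 6.860) = 9.369 V.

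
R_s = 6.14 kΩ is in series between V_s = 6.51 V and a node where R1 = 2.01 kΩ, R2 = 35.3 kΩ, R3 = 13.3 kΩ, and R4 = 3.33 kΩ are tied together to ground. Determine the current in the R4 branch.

I ≈ 0.299 mA

Parallel bank: R_p = 1/(1/2.01 + 1/35.3 + 1/13.3 + 1/3.33) = 1.109 kΩ.
V_A by voltage divider: V_A = 6.51 × 1.109/(6.14 + 1.109) = 0.9963 V.
Branch current I = V_A/R4 = 0.9963/3.33 = 0.2992 mA.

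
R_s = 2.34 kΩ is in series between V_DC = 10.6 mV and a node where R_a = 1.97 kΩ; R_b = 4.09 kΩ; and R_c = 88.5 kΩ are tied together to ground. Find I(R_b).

Parallel bank: R_p = 1/(1/1.97 + 1/4.09 + 1/88.5) = 1.310 kΩ.
V_A by voltage divider: V_A = 10.6 × 1.310/(2.34 + 1.310) = 3.804 mV.
Branch current I = V_A/R_b = 3.804/4.09 = 0.9301 µA.

I ≈ 0.930 µA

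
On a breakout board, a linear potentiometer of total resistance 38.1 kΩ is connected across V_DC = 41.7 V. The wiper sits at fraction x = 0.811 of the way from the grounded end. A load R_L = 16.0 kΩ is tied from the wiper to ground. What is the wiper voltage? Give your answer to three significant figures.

The pot divides into 7.201 kΩ above the wiper and 30.90 kΩ below.
(x·R_p) ‖ R_L = 10.54 kΩ.
Then V_out = V_DC · 10.54/(7.201 + 10.54) = 24.78 V.

V_out ≈ 24.8 V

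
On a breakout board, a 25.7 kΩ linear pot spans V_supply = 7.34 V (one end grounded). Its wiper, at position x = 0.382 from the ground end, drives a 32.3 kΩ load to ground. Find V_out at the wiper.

The pot divides into 15.88 kΩ above the wiper and 9.817 kΩ below.
(x·R_p) ‖ R_L = 7.529 kΩ.
V_out = 7.34 × 7.529/(15.88 + 7.529) = 2.360 V.
(Unloaded: V_out = x·V_supply = 2.80 V.)

V_out ≈ 2.36 V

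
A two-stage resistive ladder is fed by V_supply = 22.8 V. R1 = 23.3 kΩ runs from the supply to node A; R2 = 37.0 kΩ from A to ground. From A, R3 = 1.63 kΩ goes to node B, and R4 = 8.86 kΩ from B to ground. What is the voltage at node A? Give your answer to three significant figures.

V_A ≈ 5.92 V

Looking into the second stage from A: R3 + R4 = 10.49 kΩ appears in parallel with R2.
R2 ‖ (R3+R4) = 8.173 kΩ.
First divider: V_A = V_supply · 8.173/(23.3 + 8.173) = 5.921 V.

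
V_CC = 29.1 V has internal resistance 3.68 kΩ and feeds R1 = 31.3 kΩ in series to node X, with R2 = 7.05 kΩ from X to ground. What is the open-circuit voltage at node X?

V_th ≈ 4.88 V

R1' = 3.68 + 31.3 = 34.98 kΩ (source resistance + R1).
V_th is the unloaded tap voltage: V_CC · R2/(R1'+R2) = 29.1 × 0.1677 = 4.881 V.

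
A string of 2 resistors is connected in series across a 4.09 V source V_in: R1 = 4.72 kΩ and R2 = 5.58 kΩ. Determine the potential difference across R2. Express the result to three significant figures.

V ≈ 2.22 V

Series total: ΣR = 4.72 + 5.58 = 10.30 kΩ.
V = V_in · R/ΣR = 4.09 × 0.5417 = 2.216 V.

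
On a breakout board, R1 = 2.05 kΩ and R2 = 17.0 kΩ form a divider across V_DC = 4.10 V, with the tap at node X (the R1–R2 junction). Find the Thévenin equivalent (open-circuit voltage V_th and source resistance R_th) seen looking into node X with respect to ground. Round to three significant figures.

V_th ≈ 3.66 V, R_th ≈ 1.83 kΩ

V_th is the unloaded tap voltage: V_DC · R2/(R1+R2) = 4.10 × 0.8924 = 3.659 V.
Looking into X with the source shorted: R_th = R1·R2/(R1+R2) = 2.050 × 17.0/19.05 = 1.829 kΩ.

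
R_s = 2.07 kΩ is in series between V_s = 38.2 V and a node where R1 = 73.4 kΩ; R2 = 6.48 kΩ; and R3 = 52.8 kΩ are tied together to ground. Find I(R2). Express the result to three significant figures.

I ≈ 4.25 mA

Combine the parallel branches: R_p = (1/73.4 + 1/6.48 + 1/52.8)⁻¹ = 5.351 kΩ.
Node voltage V_A = V_s · R_p/(R_s + R_p) = 38.2 × 0.7211 = 27.54 V.
I(R2) = V_A / R2 = 27.54/6.48 = 4.251 mA.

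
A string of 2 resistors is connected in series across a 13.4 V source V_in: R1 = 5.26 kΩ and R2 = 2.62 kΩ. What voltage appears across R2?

V ≈ 4.46 V

Series total: ΣR = 5.26 + 2.62 = 7.880 kΩ.
Voltage divider: V = V_in · (2.620 / 7.880) = 13.4 × 0.3325 = 4.455 V.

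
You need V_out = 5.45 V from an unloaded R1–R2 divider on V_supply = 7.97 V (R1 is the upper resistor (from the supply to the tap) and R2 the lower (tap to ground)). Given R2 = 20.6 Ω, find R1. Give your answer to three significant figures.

R1 ≈ 9.53 Ω

Required fraction k = V_out/V_supply = 0.6838.
So R1 = R2 · (V_supply/V_out − 1) = 20.6 × (7.97/5.45 − 1) = 20.6 × 0.4624 = 9.525 Ω.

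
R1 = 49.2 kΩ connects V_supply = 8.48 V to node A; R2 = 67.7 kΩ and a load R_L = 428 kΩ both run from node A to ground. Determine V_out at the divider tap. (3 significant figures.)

First combine the lower leg with the load: R2 ‖ R_L = 58.45 kΩ.
Voltage divider with the loaded lower leg: V_out = 8.48 × 58.45/(49.2 + 58.45) = 8.48 × 0.5430 = 4.604 V.

V_out ≈ 4.60 V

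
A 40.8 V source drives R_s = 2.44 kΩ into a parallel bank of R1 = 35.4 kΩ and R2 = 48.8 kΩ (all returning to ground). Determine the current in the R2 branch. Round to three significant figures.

I ≈ 0.747 mA

Equivalent of the parallel group: R_p = 20.52 kΩ.
Node voltage V_A = V_supply · R_p/(R_s + R_p) = 40.8 × 0.8937 = 36.46 V.
Branch current I = V_A/R2 = 36.46/48.8 = 0.7472 mA.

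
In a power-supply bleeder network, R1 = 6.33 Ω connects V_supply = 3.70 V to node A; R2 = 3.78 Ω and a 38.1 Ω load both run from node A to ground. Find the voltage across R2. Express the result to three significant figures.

V_out ≈ 1.30 V

First combine the lower leg with the load: R2 ‖ R_L = 3.439 Ω.
Voltage divider with the loaded lower leg: V_out = 3.70 × 3.439/(6.33 + 3.439) = 3.70 × 0.3520 = 1.302 V.
(Unloaded it would be 1.38 V; the load pulls it down.)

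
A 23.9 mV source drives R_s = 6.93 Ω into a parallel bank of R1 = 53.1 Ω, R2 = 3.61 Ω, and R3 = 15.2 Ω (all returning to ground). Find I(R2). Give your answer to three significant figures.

I ≈ 1.89 mA

Equivalent of the parallel group: R_p = 2.765 Ω.
Node voltage V_A = V_CC · R_p/(R_s + R_p) = 23.9 × 0.2852 = 6.817 mV.
I(R2) = V_A / R2 = 6.817/3.61 = 1.888 mA.
(Equivalently: I_total = 2.465 mA, then current-divider fraction G_k/ΣG = 0.7660.)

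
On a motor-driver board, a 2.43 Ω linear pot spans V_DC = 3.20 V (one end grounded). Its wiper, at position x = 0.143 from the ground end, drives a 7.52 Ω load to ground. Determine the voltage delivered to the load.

The pot divides into 2.083 Ω above the wiper and 0.3475 Ω below.
R_L loads the lower segment: effective lower R = 0.3321 Ω.
Loaded-divider output: V_out = 3.20 × 0.1376 = 0.4402 V.

V_out ≈ 0.440 V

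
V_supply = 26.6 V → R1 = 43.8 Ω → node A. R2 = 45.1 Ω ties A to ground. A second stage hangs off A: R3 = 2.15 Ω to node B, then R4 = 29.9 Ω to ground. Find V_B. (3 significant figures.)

V_B ≈ 7.43 V

Node A sees R2 in parallel with the series input of stage 2, R3 + R4 = 32.05 Ω.
Effective lower resistance at A: R2 ‖ 32.05 = 18.74 Ω.
V_A = 26.6 × 18.74/(43.8 + 18.74) = 7.969 V.
Then the unloaded second divider: V_B = V_A × R4/(R3+R4) = 7.969 × 0.9329 = 7.435 V.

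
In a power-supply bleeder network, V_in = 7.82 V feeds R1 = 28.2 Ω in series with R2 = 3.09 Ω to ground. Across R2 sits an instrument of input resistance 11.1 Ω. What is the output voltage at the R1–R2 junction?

V_out ≈ 0.617 V

R2 ‖ R_L = (3.09 × 11.1)/(3.09 + 11.1) = 2.417 Ω.
Then V_out = V_in · R2'/(R1 + R2') = 7.82 × 2.417/30.62 = 0.6174 V.
(Unloaded it would be 0.772 V; the load pulls it down.)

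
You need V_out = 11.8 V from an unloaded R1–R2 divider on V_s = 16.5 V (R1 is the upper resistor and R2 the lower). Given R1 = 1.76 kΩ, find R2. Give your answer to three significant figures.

V_out/V_s = R2/(R1+R2) = 0.7152.
So R2 = R1 · V_out/(V_s − V_out) = 1.76 × 11.8/(16.5 − 11.8) = 1.76 × 2.511 = 4.419 kΩ.

R2 ≈ 4.42 kΩ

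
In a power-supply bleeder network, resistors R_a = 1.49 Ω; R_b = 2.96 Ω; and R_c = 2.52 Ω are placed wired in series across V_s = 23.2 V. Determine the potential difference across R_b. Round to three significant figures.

V ≈ 9.85 V

Series total: ΣR = 1.49 + 2.96 + 2.52 = 6.970 Ω.
By the voltage-divider rule, V = 23.2 × 2.960/6.970 = 9.853 V.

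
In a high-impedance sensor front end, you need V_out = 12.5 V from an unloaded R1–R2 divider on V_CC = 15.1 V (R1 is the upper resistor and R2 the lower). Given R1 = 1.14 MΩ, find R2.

The divider ratio is R2/(R1+R2) = 12.5/15.1 = 0.8278.
Rearranging, R2 = R1·k/(1−k) = 1.14 × 4.808 = 5.481 MΩ.

R2 ≈ 5.48 MΩ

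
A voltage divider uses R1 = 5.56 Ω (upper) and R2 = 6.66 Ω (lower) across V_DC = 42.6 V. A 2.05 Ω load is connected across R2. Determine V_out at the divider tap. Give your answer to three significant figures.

V_out ≈ 9.37 V

R2 ‖ R_L = (6.66 × 2.05)/(6.66 + 2.05) = 1.568 Ω.
Voltage divider with the loaded lower leg: V_out = 42.6 × 1.568/(5.56 + 1.568) = 42.6 × 0.2199 = 9.369 V.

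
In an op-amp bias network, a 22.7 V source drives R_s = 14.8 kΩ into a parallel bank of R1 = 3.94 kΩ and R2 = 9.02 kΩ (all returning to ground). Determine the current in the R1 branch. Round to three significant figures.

I ≈ 0.901 mA

Combine the parallel branches: R_p = (1/3.94 + 1/9.02)⁻¹ = 2.742 kΩ.
Node voltage V_A = V_s · R_p/(R_s + R_p) = 22.7 × 0.1563 = 3.548 V.
Branch current I = V_A/R1 = 3.548/3.94 = 0.9006 mA.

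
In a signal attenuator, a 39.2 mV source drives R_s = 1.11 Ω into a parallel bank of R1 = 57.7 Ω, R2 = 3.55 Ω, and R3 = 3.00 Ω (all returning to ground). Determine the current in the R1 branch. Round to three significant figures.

I ≈ 0.399 mA

Parallel bank: R_p = 1/(1/57.7 + 1/3.55 + 1/3.00) = 1.581 Ω.
V_A by voltage divider: V_A = 39.2 × 1.581/(1.11 + 1.581) = 23.03 mV.
Branch current I = V_A/R1 = 23.03/57.7 = 0.3992 mA.
(Equivalently: I_total = 14.56 mA, then current-divider fraction G_k/ΣG = 0.02741.)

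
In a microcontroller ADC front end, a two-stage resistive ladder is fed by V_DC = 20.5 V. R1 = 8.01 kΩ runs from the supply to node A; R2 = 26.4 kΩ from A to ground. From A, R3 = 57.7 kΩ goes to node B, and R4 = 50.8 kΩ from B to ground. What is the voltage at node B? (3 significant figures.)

The second stage (R3 + R4 = 108.5 kΩ) loads node A in parallel with R2.
Effective lower resistance at A: R2 ‖ 108.5 = 21.23 kΩ.
First divider: V_A = V_DC · 21.23/(8.01 + 21.23) = 14.88 V.
Then the unloaded second divider: V_B = V_A × R4/(R3+R4) = 14.88 × 0.4682 = 6.969 V.

V_B ≈ 6.97 V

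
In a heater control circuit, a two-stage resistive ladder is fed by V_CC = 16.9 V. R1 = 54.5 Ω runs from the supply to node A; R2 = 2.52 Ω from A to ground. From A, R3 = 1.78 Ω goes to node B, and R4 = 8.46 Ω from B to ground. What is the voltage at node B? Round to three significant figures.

V_B ≈ 0.500 V

The second stage (R3 + R4 = 10.24 Ω) loads node A in parallel with R2.
Effective lower resistance at A: R2 ‖ 10.24 = 2.022 Ω.
V_A = 16.9 × 2.022/(54.5 + 2.022) = 0.6047 V.
Stage 2 is unloaded, so V_B = V_A · R4/(R3+R4) = 0.6047 × 8.46/10.24 = 0.4996 V.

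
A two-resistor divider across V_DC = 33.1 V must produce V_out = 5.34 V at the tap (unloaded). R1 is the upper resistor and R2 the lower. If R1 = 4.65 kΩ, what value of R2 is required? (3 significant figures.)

V_out/V_DC = R2/(R1+R2) = 0.1613.
Rearranging, R2 = R1·k/(1−k) = 4.65 × 0.1924 = 0.8945 kΩ.

R2 ≈ 0.894 kΩ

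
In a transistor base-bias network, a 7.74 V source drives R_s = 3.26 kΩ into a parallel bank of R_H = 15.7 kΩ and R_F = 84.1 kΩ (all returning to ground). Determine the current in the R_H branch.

Parallel bank: R_p = 1/(1/15.7 + 1/84.1) = 13.23 kΩ.
Node voltage V_A = V_CC · R_p/(R_s + R_p) = 7.74 × 0.8023 = 6.210 V.
Branch current I = V_A/R_H = 6.210/15.7 = 0.3955 mA.

I ≈ 0.396 mA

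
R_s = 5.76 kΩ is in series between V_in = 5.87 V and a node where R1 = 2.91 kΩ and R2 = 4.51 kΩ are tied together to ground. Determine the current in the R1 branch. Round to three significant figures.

Equivalent of the parallel group: R_p = 1.769 kΩ.
Node voltage V_A = V_in · R_p/(R_s + R_p) = 5.87 × 0.2349 = 1.379 V.
Branch current I = V_A/R1 = 1.379/2.91 = 0.4739 mA.
(Equivalently: I_total = 0.7797 mA, then current-divider fraction G_k/ΣG = 0.6078.)

I ≈ 0.474 mA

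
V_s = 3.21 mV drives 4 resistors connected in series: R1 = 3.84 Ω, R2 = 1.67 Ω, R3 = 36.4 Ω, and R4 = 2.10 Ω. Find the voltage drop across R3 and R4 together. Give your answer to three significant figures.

V ≈ 2.81 mV

Series total: ΣR = 3.84 + 1.67 + 36.4 + 2.10 = 44.01 Ω.
R_{R3..R4} = 36.4 + 2.10 = 38.50 Ω.
Voltage divider: V = V_s · (38.50 / 44.01) = 3.21 × 0.8748 = 2.808 mV.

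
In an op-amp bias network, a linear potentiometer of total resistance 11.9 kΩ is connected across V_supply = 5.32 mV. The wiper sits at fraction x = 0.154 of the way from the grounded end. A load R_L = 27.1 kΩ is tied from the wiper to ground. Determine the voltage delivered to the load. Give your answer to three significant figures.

The pot divides into 10.07 kΩ above the wiper and 1.833 kΩ below.
(x·R_p) ‖ R_L = 1.717 kΩ.
V_out = 5.32 × 1.717/(10.07 + 1.717) = 0.7749 mV.

V_out ≈ 0.775 mV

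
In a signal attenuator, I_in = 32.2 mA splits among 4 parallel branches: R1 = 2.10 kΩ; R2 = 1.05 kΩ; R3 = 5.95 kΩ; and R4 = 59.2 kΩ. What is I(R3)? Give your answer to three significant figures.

Conductances: ΣG = 1/2.10 + 1/1.05 + 1/5.95 + 1/59.2 = 1.614 (1/kΩ).
R3 takes the fraction G_k/ΣG = 0.1681/1.614 = 0.1042, so I = 32.2 × 0.1042 = 3.354 mA.

I ≈ 3.35 mA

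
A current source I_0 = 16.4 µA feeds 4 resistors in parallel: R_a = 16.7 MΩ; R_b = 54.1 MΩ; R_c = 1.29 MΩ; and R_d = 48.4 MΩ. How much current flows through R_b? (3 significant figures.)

I ≈ 0.347 µA

ΣG = 1/16.7 + 1/54.1 + 1/1.29 + 1/48.4 = 0.8742.
Current divider: I(R_b) = I_0 · G_k/ΣG = 16.4 × (0.01848/0.8742) = 16.4 × 0.02114 = 0.3468 µA.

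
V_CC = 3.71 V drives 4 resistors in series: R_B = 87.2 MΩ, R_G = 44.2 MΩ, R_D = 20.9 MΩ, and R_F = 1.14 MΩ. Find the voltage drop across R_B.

V ≈ 2.11 V

Total series resistance ΣR = 87.2 + 44.2 + 20.9 + 1.14 = 153.4 MΩ.
By the voltage-divider rule, V = 3.71 × 87.20/153.4 = 2.108 V.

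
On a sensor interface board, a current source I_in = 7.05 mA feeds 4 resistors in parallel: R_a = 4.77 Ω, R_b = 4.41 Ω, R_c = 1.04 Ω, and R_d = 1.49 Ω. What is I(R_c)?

I ≈ 3.28 mA

Conductances: ΣG = 1/4.77 + 1/4.41 + 1/1.04 + 1/1.49 = 2.069 (1/Ω).
R_c takes the fraction G_k/ΣG = 0.9615/2.069 = 0.4647, so I = 7.05 × 0.4647 = 3.276 mA.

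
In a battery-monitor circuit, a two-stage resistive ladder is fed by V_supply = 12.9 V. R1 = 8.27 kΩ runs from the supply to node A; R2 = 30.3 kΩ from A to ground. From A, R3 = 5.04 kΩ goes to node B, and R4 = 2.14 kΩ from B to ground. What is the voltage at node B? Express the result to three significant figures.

V_B ≈ 1.59 V

Looking into the second stage from A: R3 + R4 = 7.180 kΩ appears in parallel with R2.
Effective lower resistance at A: R2 ‖ 7.180 = 5.805 kΩ.
So V_A = 12.9 × 0.4124 = 5.320 V.
V_B = V_A × 0.2981 = 1.586 V.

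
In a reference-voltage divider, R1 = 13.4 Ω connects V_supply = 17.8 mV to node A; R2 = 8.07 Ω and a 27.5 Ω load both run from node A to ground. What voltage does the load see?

V_out ≈ 5.65 mV

The load sits in parallel with R2, giving an effective lower resistance R2' = R2·R_L/(R2+R_L) = 6.239 Ω.
Then V_out = V_supply · R2'/(R1 + R2') = 17.8 × 6.239/19.64 = 5.655 mV.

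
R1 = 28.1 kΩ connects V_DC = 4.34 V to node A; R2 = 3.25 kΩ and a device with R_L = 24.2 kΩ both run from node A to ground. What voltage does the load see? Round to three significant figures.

V_out ≈ 0.402 V

R2 ‖ R_L = (3.25 × 24.2)/(3.25 + 24.2) = 2.865 kΩ.
Now apply the divider: V_out = 4.34 × 0.09253 = 0.4016 V.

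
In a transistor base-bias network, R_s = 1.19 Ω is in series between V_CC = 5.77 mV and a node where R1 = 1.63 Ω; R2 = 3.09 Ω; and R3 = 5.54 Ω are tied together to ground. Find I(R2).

Combine the parallel branches: R_p = (1/1.63 + 1/3.09 + 1/5.54)⁻¹ = 0.8948 Ω.
V_A = 5.77 × 0.8948/2.085 = 2.476 mV.
Branch current I = V_A/R2 = 2.476/3.09 = 0.8014 mA.
(Check via current divider: I_total = 2.768 mA; share G_k/ΣG = 0.2896 → same result.)

I ≈ 0.801 mA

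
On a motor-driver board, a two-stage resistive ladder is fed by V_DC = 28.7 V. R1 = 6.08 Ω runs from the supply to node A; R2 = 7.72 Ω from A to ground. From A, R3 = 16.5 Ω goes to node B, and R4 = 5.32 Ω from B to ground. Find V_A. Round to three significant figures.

V_A ≈ 13.9 V

Node A sees R2 in parallel with the series input of stage 2, R3 + R4 = 21.82 Ω.
Effective lower resistance at A: R2 ‖ 21.82 = 5.702 Ω.
First divider: V_A = V_DC · 5.702/(6.08 + 5.702) = 13.89 V.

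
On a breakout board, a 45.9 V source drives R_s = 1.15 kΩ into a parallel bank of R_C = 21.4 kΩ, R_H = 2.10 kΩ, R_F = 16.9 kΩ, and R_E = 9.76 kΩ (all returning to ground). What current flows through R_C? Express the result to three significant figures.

I ≈ 1.20 mA

Combine the parallel branches: R_p = (1/21.4 + 1/2.10 + 1/16.9 + 1/9.76)⁻¹ = 1.461 kΩ.
V_A by voltage divider: V_A = 45.9 × 1.461/(1.15 + 1.461) = 25.68 V.
I(R_C) = V_A / R_C = 25.68/21.4 = 1.200 mA.
(Check via current divider: I_total = 17.58 mA; share G_k/ΣG = 0.06826 → same result.)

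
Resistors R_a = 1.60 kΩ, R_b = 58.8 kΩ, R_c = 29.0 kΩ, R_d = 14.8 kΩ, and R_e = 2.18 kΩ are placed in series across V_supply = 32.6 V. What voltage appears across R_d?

V ≈ 4.54 V

Total series resistance ΣR = 1.60 + 58.8 + 29.0 + 14.8 + 2.18 = 106.4 kΩ.
V = V_supply · R/ΣR = 32.6 × 0.1391 = 4.535 V.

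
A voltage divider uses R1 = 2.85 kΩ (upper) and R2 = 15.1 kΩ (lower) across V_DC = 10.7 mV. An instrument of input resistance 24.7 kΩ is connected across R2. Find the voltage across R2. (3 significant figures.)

First combine the lower leg with the load: R2 ‖ R_L = 9.371 kΩ.
Voltage divider with the loaded lower leg: V_out = 10.7 × 9.371/(2.85 + 9.371) = 10.7 × 0.7668 = 8.205 mV.

V_out ≈ 8.20 mV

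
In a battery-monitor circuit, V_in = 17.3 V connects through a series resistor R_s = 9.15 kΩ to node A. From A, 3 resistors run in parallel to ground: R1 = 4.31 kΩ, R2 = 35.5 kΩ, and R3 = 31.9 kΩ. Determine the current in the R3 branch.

Equivalent of the parallel group: R_p = 3.430 kΩ.
V_A by voltage divider: V_A = 17.3 × 3.430/(9.15 + 3.430) = 4.717 V.
I(R3) = V_A / R3 = 4.717/31.9 = 0.1479 mA.

I ≈ 0.148 mA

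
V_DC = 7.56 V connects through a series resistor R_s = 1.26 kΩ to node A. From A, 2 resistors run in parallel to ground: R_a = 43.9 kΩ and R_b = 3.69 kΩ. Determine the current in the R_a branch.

I ≈ 0.126 mA

Parallel bank: R_p = 1/(1/43.9 + 1/3.69) = 3.404 kΩ.
V_A = 7.56 × 3.404/4.664 = 5.518 V.
I(R_a) = V_A / R_a = 5.518/43.9 = 0.1257 mA.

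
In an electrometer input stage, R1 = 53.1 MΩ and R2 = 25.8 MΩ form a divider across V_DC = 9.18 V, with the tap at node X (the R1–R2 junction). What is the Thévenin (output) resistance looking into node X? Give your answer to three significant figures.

R_th ≈ 17.4 MΩ

With V_DC suppressed (replaced by a short), R_th = R1 ‖ R2 = (53.10 × 25.8)/(53.10 + 25.8) = 17.36 MΩ.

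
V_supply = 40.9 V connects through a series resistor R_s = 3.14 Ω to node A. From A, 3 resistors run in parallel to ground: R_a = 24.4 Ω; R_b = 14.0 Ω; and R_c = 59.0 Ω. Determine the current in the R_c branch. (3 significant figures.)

I ≈ 0.493 A

Parallel bank: R_p = 1/(1/24.4 + 1/14.0 + 1/59.0) = 7.730 Ω.
V_A = 40.9 × 7.730/10.87 = 29.09 V.
I(R_c) = V_A / R_c = 29.09/59.0 = 0.4930 A.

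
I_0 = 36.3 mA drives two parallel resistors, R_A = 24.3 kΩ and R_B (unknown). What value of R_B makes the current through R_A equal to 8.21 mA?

In a two-way split, I_A/I_0 = R_B/(R_A + R_B).
8.21/36.3 = R_B/(R_A + R_B) → R_B = R_A · (0.2262)/(1 − 0.2262) = 24.3 × 0.2923 = 7.102 kΩ.

R_B ≈ 7.10 kΩ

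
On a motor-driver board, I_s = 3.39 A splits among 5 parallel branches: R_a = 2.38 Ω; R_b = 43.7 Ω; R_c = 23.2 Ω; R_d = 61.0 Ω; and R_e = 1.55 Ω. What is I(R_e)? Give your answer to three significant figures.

I ≈ 1.91 A

ΣG = 1/2.38 + 1/43.7 + 1/23.2 + 1/61.0 + 1/1.55 = 1.148.
R_e takes the fraction G_k/ΣG = 0.6452/1.148 = 0.5621, so I = 3.39 × 0.5621 = 1.906 A.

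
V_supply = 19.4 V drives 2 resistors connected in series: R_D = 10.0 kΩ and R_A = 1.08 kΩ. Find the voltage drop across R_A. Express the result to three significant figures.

Series total: ΣR = 10.0 + 1.08 = 11.08 kΩ.
By the voltage-divider rule, V = 19.4 × 1.080/11.08 = 1.891 V.

V ≈ 1.89 V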